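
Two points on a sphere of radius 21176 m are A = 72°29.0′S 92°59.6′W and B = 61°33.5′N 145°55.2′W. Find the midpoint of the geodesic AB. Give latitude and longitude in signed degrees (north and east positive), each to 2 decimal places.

-6.06°, -125.86°

Central angle δ = 2.4221 rad. Interpolating on the sphere with fraction f = 0.5:
P = [sin((1−f)δ)·A + sin(fδ)·B] / sin δ = 1.4202·A + 1.4202·B in Cartesian coordinates,
giving P = (-0.5826, -0.8059, -0.1056), i.e. latitude -6.06°, longitude -125.86°.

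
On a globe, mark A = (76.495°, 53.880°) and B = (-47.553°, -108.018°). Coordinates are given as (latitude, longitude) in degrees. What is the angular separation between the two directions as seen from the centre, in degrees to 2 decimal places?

Let φ₁ = 1.3351 rad, φ₂ = -0.8300 rad, and Δλ = -2.8257 rad.
cos c = sin φ₁ sin φ₂ + cos φ₁ cos φ₂ cos Δλ = (0.9723)(-0.7379) + (0.2335)(0.6749)(-0.9505) = -0.86731,
so c = arccos(-0.86731) = 2.62057 rad.
So the angular separation is 150.15°.

150.15°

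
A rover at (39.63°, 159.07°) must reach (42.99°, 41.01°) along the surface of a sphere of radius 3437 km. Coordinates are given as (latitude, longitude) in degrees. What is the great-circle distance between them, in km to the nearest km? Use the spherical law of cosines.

In radians: φ₁ = 0.6917, φ₂ = 0.7503, Δλ = -118.060° = -2.0605 rad.
cos c = sin φ₁ sin φ₂ + cos φ₁ cos φ₂ cos Δλ = (0.6378)(0.6819) + (0.7702)(0.7315)(-0.4704) = 0.16991,
so c = arccos(0.16991) = 1.40006 rad.
Distance = R·c = 3437 × 1.4001 ≈ 4812 km.

4812 km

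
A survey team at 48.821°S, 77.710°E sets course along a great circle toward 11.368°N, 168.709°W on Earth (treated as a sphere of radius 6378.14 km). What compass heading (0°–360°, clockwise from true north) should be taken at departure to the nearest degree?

100°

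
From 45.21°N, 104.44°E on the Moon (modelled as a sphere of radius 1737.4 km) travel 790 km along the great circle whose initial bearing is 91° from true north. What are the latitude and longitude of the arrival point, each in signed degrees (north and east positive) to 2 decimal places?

39.21°, 138.96°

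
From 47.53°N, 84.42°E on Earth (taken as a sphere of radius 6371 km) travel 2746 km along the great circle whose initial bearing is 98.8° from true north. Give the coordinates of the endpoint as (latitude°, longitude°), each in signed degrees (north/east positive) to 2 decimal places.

38.83°, 116.43°

Angular distance δ = d/R = 2746/6371 = 0.43102 rad; initial bearing θ = 1.7244 rad.
sin φ₂ = sin φ₁ cos δ + cos φ₁ sin δ cos θ = (0.7376)(0.9085) + (0.6752)(0.4178)(-0.1530) = 0.6270, so φ₂ = 38.83°.
Δλ = atan2(sin θ sin δ cos φ₁, cos δ − sin φ₁ sin φ₂) = atan2(0.2788, 0.4460) = 32.005°.
λ₂ = 84.420° + 32.005° = 116.43°.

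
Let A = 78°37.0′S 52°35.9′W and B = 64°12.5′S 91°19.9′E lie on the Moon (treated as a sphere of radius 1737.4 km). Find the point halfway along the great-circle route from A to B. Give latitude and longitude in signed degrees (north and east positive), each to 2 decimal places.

Central angle δ = 0.6211 rad. Interpolating on the sphere with fraction f = 0.5:
P = [sin((1−f)δ)·A + sin(fδ)·B] / sin δ = 0.5251·A + 0.5251·B in Cartesian coordinates,
giving P = (0.0576, 0.1461, -0.9876), i.e. latitude -80.96°, longitude 68.47°.

-80.96°, 68.47°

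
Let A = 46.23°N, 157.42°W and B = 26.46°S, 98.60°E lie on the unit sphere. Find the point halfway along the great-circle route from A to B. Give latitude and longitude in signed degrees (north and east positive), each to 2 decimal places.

15.60°, 141.27°

The central angle between A and B is δ = 2.0616 rad.
With f = 0.5, the slerp weights are sin((1−f)δ)/sin δ = 0.9725 and sin(fδ)/sin δ = 0.9725.
Weighted sum of the unit vectors: (0.9725)·(-0.6387,-0.2656,0.7221) + (0.9725)·(-0.1339,0.8852,-0.4456) = (-0.7514, 0.6026, 0.2690).
Converting back: φ = atan2(z, √(x²+y²)) = 15.60°, λ = atan2(y, x) = 141.27°.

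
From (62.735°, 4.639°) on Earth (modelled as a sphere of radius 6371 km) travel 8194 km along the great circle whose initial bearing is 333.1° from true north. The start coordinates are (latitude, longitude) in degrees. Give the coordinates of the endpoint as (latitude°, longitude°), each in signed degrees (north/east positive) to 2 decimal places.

39.92°, -140.88°

Angular distance δ = d/R = 8194/6371 = 1.28614 rad; initial bearing θ = 5.8137 rad.
sin φ₂ = sin φ₁ cos δ + cos φ₁ sin δ cos θ = (0.8889)(0.2808) + (0.4581)(0.9598)(0.8918) = 0.6417, so φ₂ = 39.92°.
Δλ = atan2(sin θ sin δ cos φ₁, cos δ − sin φ₁ sin φ₂) = atan2(-0.1989, -0.2896) = -145.515°.
λ₂ = 4.639° − 145.515° = -140.88°.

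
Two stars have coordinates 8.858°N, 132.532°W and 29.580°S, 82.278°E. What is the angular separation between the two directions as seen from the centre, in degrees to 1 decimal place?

With latitudes φ₁ = 8.858°, φ₂ = -29.580° and longitude difference Δλ = -145.190°:
Haversine: a = sin²(Δφ/2) + cos φ₁ cos φ₂ sin²(Δλ/2) = 0.1084 + (0.9881)(0.8697)(0.9105) = 0.89077.
Central angle c = 2·arcsin(√a) = 2.46792 rad.
So the angular separation is 141.4°.

141.4°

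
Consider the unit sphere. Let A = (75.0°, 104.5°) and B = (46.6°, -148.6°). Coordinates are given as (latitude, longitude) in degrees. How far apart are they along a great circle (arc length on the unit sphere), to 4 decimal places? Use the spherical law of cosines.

With latitudes φ₁ = 75.000°, φ₂ = 46.600° and longitude difference Δλ = 106.900°:
cos c = sin φ₁ sin φ₂ + cos φ₁ cos φ₂ cos Δλ = (0.9659)(0.7266) + (0.2588)(0.6871)(-0.2907) = 0.65012,
so c = arccos(0.65012) = 0.86305 rad.
On the unit sphere the arc length equals the central angle: 0.8631.

0.8631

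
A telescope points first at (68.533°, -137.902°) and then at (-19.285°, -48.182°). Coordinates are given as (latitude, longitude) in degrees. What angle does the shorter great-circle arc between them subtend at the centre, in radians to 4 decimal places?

In radians: φ₁ = 1.1961, φ₂ = -0.3366, Δλ = 89.720° = 1.5659 rad.
Haversine: a = sin²(Δφ/2) + cos φ₁ cos φ₂ sin²(Δλ/2) = 0.4810 + (0.3660)(0.9439)(0.4976) = 0.65283.
Central angle c = 2·arcsin(√a) = 1.88144 rad.
So the angular separation is 1.8814 rad.

1.8814 rad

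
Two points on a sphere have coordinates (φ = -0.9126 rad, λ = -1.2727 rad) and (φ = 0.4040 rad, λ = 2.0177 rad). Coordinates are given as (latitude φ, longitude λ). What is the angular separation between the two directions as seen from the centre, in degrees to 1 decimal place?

With latitudes φ₁ = -52.288°, φ₂ = 23.147° and longitude difference Δλ = -171.474°:
cos c = sin φ₁ sin φ₂ + cos φ₁ cos φ₂ cos Δλ = (-0.7911)(0.3931) + (0.6117)(0.9195)(-0.9889) = -0.86721,
so c = arccos(-0.86721) = 2.62037 rad.
So the angular separation is 150.1°.

150.1°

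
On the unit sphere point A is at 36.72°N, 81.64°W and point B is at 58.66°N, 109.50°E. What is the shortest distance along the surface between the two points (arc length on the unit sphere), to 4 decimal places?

1.4690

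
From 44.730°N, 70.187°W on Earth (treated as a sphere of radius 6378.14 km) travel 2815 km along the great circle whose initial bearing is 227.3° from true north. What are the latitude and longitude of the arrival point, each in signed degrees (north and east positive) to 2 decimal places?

25.50°, -90.54°

Angular distance δ = d/R = 2815/6378.14 = 0.44135 rad; initial bearing θ = 3.9671 rad.
sin φ₂ = sin φ₁ cos δ + cos φ₁ sin δ cos θ = (0.7038)(0.9042) + (0.7104)(0.4272)(-0.6782) = 0.4305, so φ₂ = 25.50°.
Δλ = atan2(sin θ sin δ cos φ₁, cos δ − sin φ₁ sin φ₂) = atan2(-0.2230, 0.6012) = -20.354°.
λ₂ = -70.187° − 20.354° = -90.54°.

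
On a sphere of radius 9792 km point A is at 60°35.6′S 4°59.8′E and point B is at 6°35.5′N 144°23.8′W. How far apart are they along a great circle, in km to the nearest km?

Let φ₁ = -1.0576 rad, φ₂ = 0.1150 rad, and Δλ = -2.6074 rad.
cos c = sin φ₁ sin φ₂ + cos φ₁ cos φ₂ cos Δλ = (-0.8712)(0.1148) + (0.4910)(0.9934)(-0.8607) = -0.51981,
so c = arccos(-0.51981) = 2.11742 rad.
Distance = R·c = 9792 × 2.1174 ≈ 20734 km.

20734 km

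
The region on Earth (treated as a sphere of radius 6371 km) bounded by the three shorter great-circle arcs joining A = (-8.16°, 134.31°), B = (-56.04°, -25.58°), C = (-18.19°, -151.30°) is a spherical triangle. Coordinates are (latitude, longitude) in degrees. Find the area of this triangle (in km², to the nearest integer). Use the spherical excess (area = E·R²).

Side lengths (central angles): a = 1.6217, b = 1.2689, c = 1.9840 rad; semiperimeter s = 2.4373.
By l'Huilier's theorem, tan(E/4) = √[tan(s/2) tan((s−a)/2) tan((s−b)/2) tan((s−c)/2)], giving spherical excess E = 1.6020 rad.
Area = E·R² = 1.6020 × (6371)² ≈ 65025658 km².

65025658 km²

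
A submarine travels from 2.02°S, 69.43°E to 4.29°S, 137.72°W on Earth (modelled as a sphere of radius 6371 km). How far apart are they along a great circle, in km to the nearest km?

Let φ₁ = -0.0353 rad, φ₂ = -0.0749 rad, and Δλ = 2.6677 rad.
cos c = sin φ₁ sin φ₂ + cos φ₁ cos φ₂ cos Δλ = (-0.0352)(-0.0748) + (0.9994)(0.9972)(-0.8898) = -0.88413,
so c = arccos(-0.88413) = 2.65543 rad.
Distance = R·c = 6371 × 2.6554 ≈ 16918 km.

16918 km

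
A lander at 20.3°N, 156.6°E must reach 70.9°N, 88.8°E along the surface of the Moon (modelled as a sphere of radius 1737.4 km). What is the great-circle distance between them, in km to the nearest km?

In radians: φ₁ = 0.3543, φ₂ = 1.2374, Δλ = -67.800° = -1.1833 rad.
Haversine: a = sin²(Δφ/2) + cos φ₁ cos φ₂ sin²(Δλ/2) = 0.1826 + (0.9379)(0.3272)(0.3111) = 0.27810.
Central angle c = 2·arcsin(√a) = 1.11097 rad.
Distance = R·c = 1737.4 × 1.1110 ≈ 1930 km.

1930 km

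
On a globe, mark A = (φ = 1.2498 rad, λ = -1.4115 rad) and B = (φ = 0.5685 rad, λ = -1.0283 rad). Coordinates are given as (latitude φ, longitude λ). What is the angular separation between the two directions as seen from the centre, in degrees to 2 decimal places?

In radians: φ₁ = 1.2498, φ₂ = 0.5685, Δλ = 21.956° = 0.3832 rad.
Haversine: a = sin²(Δφ/2) + cos φ₁ cos φ₂ sin²(Δλ/2) = 0.1116 + (0.3155)(0.8427)(0.0363) = 0.12126.
Central angle c = 2·arcsin(√a) = 0.71137 rad.
So the angular separation is 40.76°.

40.76°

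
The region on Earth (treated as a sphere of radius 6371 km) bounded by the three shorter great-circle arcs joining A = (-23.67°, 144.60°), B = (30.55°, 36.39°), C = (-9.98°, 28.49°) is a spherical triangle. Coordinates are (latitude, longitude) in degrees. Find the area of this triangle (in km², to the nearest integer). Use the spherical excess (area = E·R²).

44109278 km²

Side lengths (central angles): a = 0.7197, b = 1.9043, c = 2.0382 rad; semiperimeter s = 2.3311.
By l'Huilier's theorem, tan(E/4) = √[tan(s/2) tan((s−a)/2) tan((s−b)/2) tan((s−c)/2)], giving spherical excess E = 1.0867 rad.
Area = E·R² = 1.0867 × (6371)² ≈ 44109278 km².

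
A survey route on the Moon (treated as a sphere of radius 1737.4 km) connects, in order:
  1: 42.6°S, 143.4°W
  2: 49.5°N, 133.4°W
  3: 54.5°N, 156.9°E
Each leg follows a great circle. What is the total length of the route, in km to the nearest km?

Leg 1→2: central angle 1.6147 rad, distance 2805.4 km.
Leg 2→3: central angle 0.7229 rad, distance 1255.9 km.
Total: 2805.4 + 1255.9 ≈ 4061 km.

4061 km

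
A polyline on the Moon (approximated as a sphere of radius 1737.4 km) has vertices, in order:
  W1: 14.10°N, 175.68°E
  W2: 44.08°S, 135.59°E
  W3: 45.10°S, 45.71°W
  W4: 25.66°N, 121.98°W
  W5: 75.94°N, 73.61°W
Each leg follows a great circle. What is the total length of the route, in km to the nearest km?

Leg W1→W2: central angle 1.1987 rad, distance 2082.7 km.
Leg W2→W3: central angle 1.5850 rad, distance 2753.7 km.
Leg W3→W4: central angle 1.7272 rad, distance 3000.8 km.
Leg W4→W5: central angle 0.9697 rad, distance 1684.8 km.
Total: 2082.7 + 2753.7 + 3000.8 + 1684.8 ≈ 9522 km.

9522 km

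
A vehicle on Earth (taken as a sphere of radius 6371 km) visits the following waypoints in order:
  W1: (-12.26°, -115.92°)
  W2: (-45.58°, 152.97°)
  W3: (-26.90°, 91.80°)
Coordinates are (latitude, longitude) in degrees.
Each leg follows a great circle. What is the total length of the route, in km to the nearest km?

14836 km

Leg W1→W2: central angle 1.4319 rad, distance 9122.9 km.
Leg W2→W3: central angle 0.8968 rad, distance 5713.4 km.
Total: 9122.9 + 5713.4 ≈ 14836 km.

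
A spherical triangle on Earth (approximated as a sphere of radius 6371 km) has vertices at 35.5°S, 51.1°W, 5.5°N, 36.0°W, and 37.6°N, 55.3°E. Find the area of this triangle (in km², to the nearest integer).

Side lengths (central angles): a = 1.5302, b = 2.1370, c = 0.7572 rad; semiperimeter s = 2.2122.
By l'Huilier's theorem, tan(E/4) = √[tan(s/2) tan((s−a)/2) tan((s−b)/2) tan((s−c)/2)], giving spherical excess E = 0.6112 rad.
Area = E·R² = 0.6112 × (6371)² ≈ 24809992 km².

24809992 km²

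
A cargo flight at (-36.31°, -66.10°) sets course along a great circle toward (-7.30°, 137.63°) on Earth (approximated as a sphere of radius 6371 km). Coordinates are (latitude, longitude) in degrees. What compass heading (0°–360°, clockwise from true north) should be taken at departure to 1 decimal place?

211.9°

With φ₁ = -0.6337, φ₂ = -0.1274, Δλ = -2.7274 rad, the forward-azimuth formula gives
θ = atan2( sin Δλ cos φ₂ , cos φ₁ sin φ₂ − sin φ₁ cos φ₂ cos Δλ ) = atan2(-0.3992, -0.6401) = -148.05°.
Adding 360° brings this into [0°, 360°): 211.9°.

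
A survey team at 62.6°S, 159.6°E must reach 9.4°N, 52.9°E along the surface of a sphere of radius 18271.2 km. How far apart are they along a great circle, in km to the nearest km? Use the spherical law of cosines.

33799 km

With latitudes φ₁ = -62.600°, φ₂ = 9.400° and longitude difference Δλ = -106.700°:
cos c = sin φ₁ sin φ₂ + cos φ₁ cos φ₂ cos Δλ = (-0.8878)(0.1633) + (0.4602)(0.9866)(-0.2874) = -0.27547,
so c = arccos(-0.27547) = 1.84988 rad.
Distance = R·c = 18271.2 × 1.8499 ≈ 33799 km.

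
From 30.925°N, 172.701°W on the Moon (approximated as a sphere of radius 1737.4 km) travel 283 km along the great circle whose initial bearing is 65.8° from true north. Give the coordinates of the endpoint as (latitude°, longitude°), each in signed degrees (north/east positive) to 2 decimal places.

34.34°, -162.38°

Angular distance δ = d/R = 283/1737.4 = 0.16289 rad; initial bearing θ = 1.1484 rad.
sin φ₂ = sin φ₁ cos δ + cos φ₁ sin δ cos θ = (0.5139)(0.9868) + (0.8578)(0.1622)(0.4099) = 0.5641, so φ₂ = 34.34°.
Δλ = atan2(sin θ sin δ cos φ₁, cos δ − sin φ₁ sin φ₂) = atan2(0.1269, 0.6968) = 10.320°.
λ₂ = -172.701° + 10.320° = -162.38°.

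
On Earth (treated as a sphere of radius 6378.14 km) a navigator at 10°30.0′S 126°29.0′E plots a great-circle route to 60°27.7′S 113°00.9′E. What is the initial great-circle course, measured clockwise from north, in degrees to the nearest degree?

189°

Δλ = -13.468° = -0.2351 rad.
y = sin Δλ · cos φ₂ = (-0.2329)(0.4930) = -0.1148
x = cos φ₁ sin φ₂ − sin φ₁ cos φ₂ cos Δλ = (0.9833)(-0.8700) − (-0.1822)(0.4930)(0.9725) = -0.7681
θ = atan2(y, x) = -171.50°; adding 360° gives 189°.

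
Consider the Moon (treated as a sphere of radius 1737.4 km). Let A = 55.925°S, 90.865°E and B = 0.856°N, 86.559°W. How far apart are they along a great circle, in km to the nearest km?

3787 km

In radians: φ₁ = -0.9761, φ₂ = 0.0149, Δλ = -177.424° = -3.0966 rad.
Haversine: a = sin²(Δφ/2) + cos φ₁ cos φ₂ sin²(Δλ/2) = 0.2261 + (0.5603)(0.9999)(0.9995) = 0.78601.
Central angle c = 2·arcsin(√a) = 2.17977 rad.
Distance = R·c = 1737.4 × 2.1798 ≈ 3787 km.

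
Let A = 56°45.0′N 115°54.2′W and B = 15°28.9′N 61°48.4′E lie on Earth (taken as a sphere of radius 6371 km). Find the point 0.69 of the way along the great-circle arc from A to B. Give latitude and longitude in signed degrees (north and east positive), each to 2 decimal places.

48.87°, 60.70°

The central angle between A and B is δ = 1.8805 rad.
With f = 0.69, the slerp weights are sin((1−f)δ)/sin δ = 0.5780 and sin(fδ)/sin δ = 1.0110.
Weighted sum of the unit vectors: (0.5780)·(-0.2395,-0.4932,0.8363) + (1.0110)·(0.4553,0.8494,0.2669) = (0.3219, 0.5736, 0.7532).
Converting back: φ = atan2(z, √(x²+y²)) = 48.87°, λ = atan2(y, x) = 60.70°.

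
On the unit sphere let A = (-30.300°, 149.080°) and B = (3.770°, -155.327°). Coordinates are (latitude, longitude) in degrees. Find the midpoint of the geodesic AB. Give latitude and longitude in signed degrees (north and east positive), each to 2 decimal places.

-14.91°, 179.06°

Central angle δ = 1.0999 rad. Interpolating on the sphere with fraction f = 0.5:
P = [sin((1−f)δ)·A + sin(fδ)·B] / sin δ = 0.5865·A + 0.5865·B in Cartesian coordinates,
giving P = (-0.9662, 0.0159, -0.2573), i.e. latitude -14.91°, longitude 179.06°.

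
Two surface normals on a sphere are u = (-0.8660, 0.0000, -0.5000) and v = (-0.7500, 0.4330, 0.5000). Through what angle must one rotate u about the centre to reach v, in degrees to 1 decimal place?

66.5°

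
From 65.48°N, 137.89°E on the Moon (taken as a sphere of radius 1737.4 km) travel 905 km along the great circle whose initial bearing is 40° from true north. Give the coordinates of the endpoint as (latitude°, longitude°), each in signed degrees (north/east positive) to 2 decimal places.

71.33°, -134.46°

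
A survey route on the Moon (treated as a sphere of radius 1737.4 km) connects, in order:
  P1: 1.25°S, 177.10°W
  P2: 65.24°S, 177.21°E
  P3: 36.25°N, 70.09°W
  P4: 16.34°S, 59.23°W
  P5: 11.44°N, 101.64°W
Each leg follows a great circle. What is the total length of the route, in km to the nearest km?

9093 km

Leg P1→P2: central angle 1.1191 rad, distance 1944.4 km.
Leg P2→P3: central angle 2.3014 rad, distance 3998.4 km.
Leg P3→P4: central angle 0.9352 rad, distance 1624.8 km.
Leg P4→P5: central angle 0.8781 rad, distance 1525.6 km.
Total: 1944.4 + 3998.4 + 1624.8 + 1525.6 ≈ 9093 km.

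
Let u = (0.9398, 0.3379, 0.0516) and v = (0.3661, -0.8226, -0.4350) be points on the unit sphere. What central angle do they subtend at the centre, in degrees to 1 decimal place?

87.5°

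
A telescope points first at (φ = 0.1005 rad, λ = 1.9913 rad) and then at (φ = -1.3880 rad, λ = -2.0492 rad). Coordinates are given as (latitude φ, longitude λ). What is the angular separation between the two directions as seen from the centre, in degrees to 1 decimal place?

With latitudes φ₁ = 5.758°, φ₂ = -79.527° and longitude difference Δλ = 128.496°:
Haversine: a = sin²(Δφ/2) + cos φ₁ cos φ₂ sin²(Δλ/2) = 0.4589 + (0.9950)(0.1818)(0.8112) = 0.60562.
Central angle c = 2·arcsin(√a) = 1.78364 rad.
So the angular separation is 102.2°.

102.2°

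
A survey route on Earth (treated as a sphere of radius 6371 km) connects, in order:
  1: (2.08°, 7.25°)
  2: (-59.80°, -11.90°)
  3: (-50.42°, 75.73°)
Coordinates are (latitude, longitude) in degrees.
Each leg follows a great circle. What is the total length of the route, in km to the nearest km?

12329 km

Leg 1→2: central angle 1.1113 rad, distance 7080.1 km.
Leg 2→3: central angle 0.8239 rad, distance 5248.9 km.
Total: 7080.1 + 5248.9 ≈ 12329 km.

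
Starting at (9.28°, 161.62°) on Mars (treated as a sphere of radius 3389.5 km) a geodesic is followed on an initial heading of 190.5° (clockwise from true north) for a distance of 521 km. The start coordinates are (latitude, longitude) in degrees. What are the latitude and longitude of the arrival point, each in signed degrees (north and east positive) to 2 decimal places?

Angular distance δ = d/R = 521/3389.5 = 0.15371 rad; initial bearing θ = 3.3249 rad.
sin φ₂ = sin φ₁ cos δ + cos φ₁ sin δ cos θ = (0.1613)(0.9882) + (0.9869)(0.1531)(-0.9833) = 0.0108, so φ₂ = 0.62°.
Δλ = atan2(sin θ sin δ cos φ₁, cos δ − sin φ₁ sin φ₂) = atan2(-0.0275, 0.9865) = -1.599°.
λ₂ = 161.620° − 1.599° = 160.02°.

0.62°, 160.02°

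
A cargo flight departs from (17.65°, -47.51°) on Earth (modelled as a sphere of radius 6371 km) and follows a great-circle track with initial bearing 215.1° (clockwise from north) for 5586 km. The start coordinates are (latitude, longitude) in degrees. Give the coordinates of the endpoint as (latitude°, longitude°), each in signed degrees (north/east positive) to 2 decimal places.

-23.91°, -76.42°

Angular distance δ = d/R = 5586/6371 = 0.87679 rad; initial bearing θ = 3.7542 rad.
sin φ₂ = sin φ₁ cos δ + cos φ₁ sin δ cos θ = (0.3032)(0.6396) + (0.9529)(0.7687)(-0.8181) = -0.4054, so φ₂ = -23.91°.
Δλ = atan2(sin θ sin δ cos φ₁, cos δ − sin φ₁ sin φ₂) = atan2(-0.4212, 0.7625) = -28.915°.
λ₂ = -47.510° − 28.915° = -76.42°.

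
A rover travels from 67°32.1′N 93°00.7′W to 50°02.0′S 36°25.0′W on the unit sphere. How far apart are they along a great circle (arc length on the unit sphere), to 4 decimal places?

2.1811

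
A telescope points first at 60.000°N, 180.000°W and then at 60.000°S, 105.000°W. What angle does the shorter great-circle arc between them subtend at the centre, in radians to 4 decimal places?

2.3258 rad

With latitudes φ₁ = 60.000°, φ₂ = -60.000° and longitude difference Δλ = 75.000°:
cos c = sin φ₁ sin φ₂ + cos φ₁ cos φ₂ cos Δλ = (0.8660)(-0.8660) + (0.5000)(0.5000)(0.2588) = -0.68530,
so c = arccos(-0.68530) = 2.32581 rad.
So the angular separation is 2.3258 rad.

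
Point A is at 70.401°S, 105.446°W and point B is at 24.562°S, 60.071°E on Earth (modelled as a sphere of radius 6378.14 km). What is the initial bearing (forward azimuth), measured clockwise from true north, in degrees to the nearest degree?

167°

With φ₁ = -1.2287, φ₂ = -0.4287, Δλ = 2.8888 rad, the forward-azimuth formula gives
θ = atan2( sin Δλ cos φ₂ , cos φ₁ sin φ₂ − sin φ₁ cos φ₂ cos Δλ ) = atan2(0.2275, -0.9690) = 166.79°.
So the initial bearing is 167°.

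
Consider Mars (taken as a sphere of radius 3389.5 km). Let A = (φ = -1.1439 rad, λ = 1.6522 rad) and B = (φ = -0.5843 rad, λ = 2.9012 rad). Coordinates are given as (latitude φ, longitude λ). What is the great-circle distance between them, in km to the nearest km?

3095 km

Let φ₁ = -1.1439 rad, φ₂ = -0.5843 rad, and Δλ = 1.2490 rad.
cos c = sin φ₁ sin φ₂ + cos φ₁ cos φ₂ cos Δλ = (-0.9103)(-0.5516) + (0.4140)(0.8341)(0.3163) = 0.61134,
so c = arccos(0.61134) = 0.91305 rad.
Distance = R·c = 3389.5 × 0.9130 ≈ 3095 km.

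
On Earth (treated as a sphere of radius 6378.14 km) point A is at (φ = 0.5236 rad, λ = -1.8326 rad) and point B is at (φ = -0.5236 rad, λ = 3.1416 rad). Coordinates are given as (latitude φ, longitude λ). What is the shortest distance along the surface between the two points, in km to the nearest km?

10375 km

Let φ₁ = 0.5236 rad, φ₂ = -0.5236 rad, and Δλ = -1.3090 rad.
cos c = sin φ₁ sin φ₂ + cos φ₁ cos φ₂ cos Δλ = (0.5000)(-0.5000) + (0.8660)(0.8660)(0.2588) = -0.05588,
so c = arccos(-0.05588) = 1.62670 rad.
Distance = R·c = 6378.14 × 1.6267 ≈ 10375 km.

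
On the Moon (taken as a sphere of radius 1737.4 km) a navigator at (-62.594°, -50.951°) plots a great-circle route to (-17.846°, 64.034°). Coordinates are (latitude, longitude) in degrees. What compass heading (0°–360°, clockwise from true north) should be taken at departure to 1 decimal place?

120.0°

With φ₁ = -1.0925, φ₂ = -0.3115, Δλ = 2.0069 rad, the forward-azimuth formula gives
θ = atan2( sin Δλ cos φ₂ , cos φ₁ sin φ₂ − sin φ₁ cos φ₂ cos Δλ ) = atan2(0.8628, -0.4980) = 119.99°.
So the initial bearing is 120.0°.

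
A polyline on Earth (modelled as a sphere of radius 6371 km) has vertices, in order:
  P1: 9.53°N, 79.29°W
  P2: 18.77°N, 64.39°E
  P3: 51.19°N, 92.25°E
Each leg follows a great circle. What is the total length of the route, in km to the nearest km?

19294 km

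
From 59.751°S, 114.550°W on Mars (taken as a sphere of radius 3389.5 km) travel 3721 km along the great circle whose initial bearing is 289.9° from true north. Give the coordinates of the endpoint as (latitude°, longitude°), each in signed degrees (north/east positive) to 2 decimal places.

-13.94°, -174.14°

Angular distance δ = d/R = 3721/3389.5 = 1.09780 rad; initial bearing θ = 5.0597 rad.
sin φ₂ = sin φ₁ cos δ + cos φ₁ sin δ cos θ = (-0.8638)(0.4556) + (0.5038)(0.8902)(0.3404) = -0.2409, so φ₂ = -13.94°.
Δλ = atan2(sin θ sin δ cos φ₁, cos δ − sin φ₁ sin φ₂) = atan2(-0.4217, 0.2475) = -59.593°.
λ₂ = -114.550° − 59.593° = -174.14°.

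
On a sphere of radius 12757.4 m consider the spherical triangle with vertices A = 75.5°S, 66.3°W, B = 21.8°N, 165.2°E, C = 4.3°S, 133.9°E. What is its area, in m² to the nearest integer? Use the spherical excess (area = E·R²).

141946952 m²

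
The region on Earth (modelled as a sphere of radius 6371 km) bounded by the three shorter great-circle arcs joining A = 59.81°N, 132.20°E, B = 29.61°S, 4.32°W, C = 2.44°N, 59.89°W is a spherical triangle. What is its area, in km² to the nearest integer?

92003427 km²

Side lengths (central angles): a = 1.0814, b = 2.0426, c = 2.4103 rad; semiperimeter s = 2.7671.
By l'Huilier's theorem, tan(E/4) = √[tan(s/2) tan((s−a)/2) tan((s−b)/2) tan((s−c)/2)], giving spherical excess E = 2.2667 rad.
Area = E·R² = 2.2667 × (6371)² ≈ 92003427 km².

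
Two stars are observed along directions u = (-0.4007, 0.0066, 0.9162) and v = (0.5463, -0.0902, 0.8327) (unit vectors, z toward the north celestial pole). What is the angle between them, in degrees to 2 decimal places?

u·v = 0.5434; |u| = 1.0000, |v| = 1.0000.
cos θ = (u·v)/(|u||v|) = 0.5434, so θ = 57.08°.

57.08°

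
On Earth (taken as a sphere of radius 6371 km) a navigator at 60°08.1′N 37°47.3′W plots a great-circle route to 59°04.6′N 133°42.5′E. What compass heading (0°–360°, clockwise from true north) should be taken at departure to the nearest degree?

5°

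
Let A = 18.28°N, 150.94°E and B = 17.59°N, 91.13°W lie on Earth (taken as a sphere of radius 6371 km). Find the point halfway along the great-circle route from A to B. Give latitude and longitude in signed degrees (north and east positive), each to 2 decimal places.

32.12°, -149.91°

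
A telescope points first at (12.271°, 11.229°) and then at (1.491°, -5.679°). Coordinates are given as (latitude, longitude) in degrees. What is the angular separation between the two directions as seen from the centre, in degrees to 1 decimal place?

Let φ₁ = 0.2142 rad, φ₂ = 0.0260 rad, and Δλ = -0.2951 rad.
cos c = sin φ₁ sin φ₂ + cos φ₁ cos φ₂ cos Δλ = (0.2125)(0.0260) + (0.9772)(0.9997)(0.9568) = 0.94013,
so c = arccos(0.94013) = 0.34779 rad.
So the angular separation is 19.9°.

19.9°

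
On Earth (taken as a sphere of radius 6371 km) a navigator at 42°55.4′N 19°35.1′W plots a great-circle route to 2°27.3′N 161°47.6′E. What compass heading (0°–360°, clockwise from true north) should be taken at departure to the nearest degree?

Δλ = -178.622° = -3.1175 rad.
y = sin Δλ · cos φ₂ = (-0.0241)(0.9991) = -0.0240
x = cos φ₁ sin φ₂ − sin φ₁ cos φ₂ cos Δλ = (0.7323)(0.0428) − (0.6810)(0.9991)(-0.9997) = 0.7116
θ = atan2(y, x) = -1.93°; adding 360° gives 358°.

358°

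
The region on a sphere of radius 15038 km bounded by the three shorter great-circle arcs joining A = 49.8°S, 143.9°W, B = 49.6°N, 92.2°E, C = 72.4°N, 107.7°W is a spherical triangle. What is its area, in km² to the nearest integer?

565337962 km²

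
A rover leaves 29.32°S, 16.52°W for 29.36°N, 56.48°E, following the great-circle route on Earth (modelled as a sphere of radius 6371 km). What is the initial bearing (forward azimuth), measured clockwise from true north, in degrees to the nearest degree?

56°

Δλ = 73.000° = 1.2741 rad.
y = sin Δλ · cos φ₂ = (0.9563)(0.8716) = 0.8335
x = cos φ₁ sin φ₂ − sin φ₁ cos φ₂ cos Δλ = (0.8719)(0.4903) − (-0.4897)(0.8716)(0.2924) = 0.5523
θ = atan2(y, x) = 56.47°, so the bearing is 56°.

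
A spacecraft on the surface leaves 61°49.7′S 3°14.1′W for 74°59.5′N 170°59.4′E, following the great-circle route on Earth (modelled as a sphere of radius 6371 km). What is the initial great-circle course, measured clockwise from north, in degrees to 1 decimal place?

6.5°

With φ₁ = -1.0791, φ₂ = 1.3089, Δλ = 3.0408 rad, the forward-azimuth formula gives
θ = atan2( sin Δλ cos φ₂ , cos φ₁ sin φ₂ − sin φ₁ cos φ₂ cos Δλ ) = atan2(0.0261, 0.2289) = 6.49°.
So the initial bearing is 6.5°.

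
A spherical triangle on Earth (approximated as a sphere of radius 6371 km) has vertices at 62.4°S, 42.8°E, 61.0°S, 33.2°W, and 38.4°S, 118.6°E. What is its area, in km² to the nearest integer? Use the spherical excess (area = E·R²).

Side lengths (central angles): a = 1.3608, b = 0.8769, c = 0.5927 rad; semiperimeter s = 1.4152.
By l'Huilier's theorem, tan(E/4) = √[tan(s/2) tan((s−a)/2) tan((s−b)/2) tan((s−c)/2)], giving spherical excess E = 0.2114 rad.
Area = E·R² = 0.2114 × (6371)² ≈ 8582421 km².

8582421 km²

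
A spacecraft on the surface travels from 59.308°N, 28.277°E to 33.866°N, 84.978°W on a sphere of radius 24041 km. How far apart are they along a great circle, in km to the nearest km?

Let φ₁ = 1.0351 rad, φ₂ = 0.5911 rad, and Δλ = -1.9767 rad.
Haversine: a = sin²(Δφ/2) + cos φ₁ cos φ₂ sin²(Δλ/2) = 0.0485 + (0.5104)(0.8303)(0.6974) = 0.34407.
Central angle c = 2·arcsin(√a) = 1.25365 rad.
Distance = R·c = 24041 × 1.2536 ≈ 30139 km.

30139 km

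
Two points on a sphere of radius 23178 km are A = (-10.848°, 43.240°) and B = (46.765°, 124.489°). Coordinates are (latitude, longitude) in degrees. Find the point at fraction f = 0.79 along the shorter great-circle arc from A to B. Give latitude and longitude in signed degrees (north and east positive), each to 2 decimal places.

The central angle between A and B is δ = 1.6056 rad.
With f = 0.79, the slerp weights are sin((1−f)δ)/sin δ = 0.3310 and sin(fδ)/sin δ = 0.9552.
Weighted sum of the unit vectors: (0.3310)·(0.7155,0.6728,-0.1882) + (0.9552)·(-0.3879,0.5646,0.7286) = (-0.1337, 0.7620, 0.6336).
Converting back: φ = atan2(z, √(x²+y²)) = 39.32°, λ = atan2(y, x) = 99.95°.

39.32°, 99.95°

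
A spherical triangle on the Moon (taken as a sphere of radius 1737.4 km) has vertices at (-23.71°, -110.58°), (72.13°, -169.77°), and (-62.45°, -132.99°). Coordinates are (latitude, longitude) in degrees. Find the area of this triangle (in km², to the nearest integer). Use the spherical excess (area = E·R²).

2441429 km²

Side lengths (central angles): a = 2.3893, b = 0.7257, c = 1.8119 rad; semiperimeter s = 2.4635.
By l'Huilier's theorem, tan(E/4) = √[tan(s/2) tan((s−a)/2) tan((s−b)/2) tan((s−c)/2)], giving spherical excess E = 0.8088 rad.
Area = E·R² = 0.8088 × (1737.4)² ≈ 2441429 km².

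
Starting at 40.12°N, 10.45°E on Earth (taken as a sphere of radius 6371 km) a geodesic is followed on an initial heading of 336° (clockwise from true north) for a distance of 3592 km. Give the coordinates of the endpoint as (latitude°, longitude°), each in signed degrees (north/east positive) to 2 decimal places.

Angular distance δ = d/R = 3592/6371 = 0.56380 rad; initial bearing θ = 5.8643 rad.
sin φ₂ = sin φ₁ cos δ + cos φ₁ sin δ cos θ = (0.6444)(0.8452) + (0.7647)(0.5344)(0.9135) = 0.9180, so φ₂ = 66.63°.
Δλ = atan2(sin θ sin δ cos φ₁, cos δ − sin φ₁ sin φ₂) = atan2(-0.1662, 0.2537) = -33.233°.
λ₂ = 10.450° − 33.233° = -22.78°.

66.63°, -22.78°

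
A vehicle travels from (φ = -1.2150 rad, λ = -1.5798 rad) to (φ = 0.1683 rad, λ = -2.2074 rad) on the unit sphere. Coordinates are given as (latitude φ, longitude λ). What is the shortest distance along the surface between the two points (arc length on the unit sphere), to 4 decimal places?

Let φ₁ = -1.2150 rad, φ₂ = 0.1683 rad, and Δλ = -0.6276 rad.
cos c = sin φ₁ sin φ₂ + cos φ₁ cos φ₂ cos Δλ = (-0.9374)(0.1675) + (0.3483)(0.9859)(0.8094) = 0.12096,
so c = arccos(0.12096) = 1.44954 rad.
On the unit sphere the arc length equals the central angle: 1.4495.

1.4495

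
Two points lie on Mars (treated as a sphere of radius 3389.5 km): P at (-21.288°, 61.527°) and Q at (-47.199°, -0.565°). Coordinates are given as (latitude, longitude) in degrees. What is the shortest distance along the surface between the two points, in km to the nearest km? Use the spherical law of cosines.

Let φ₁ = -0.3715 rad, φ₂ = -0.8238 rad, and Δλ = -1.0837 rad.
cos c = sin φ₁ sin φ₂ + cos φ₁ cos φ₂ cos Δλ = (-0.3631)(-0.7337) + (0.9318)(0.6795)(0.4681) = 0.56270,
so c = arccos(0.56270) = 0.97315 rad.
Distance = R·c = 3389.5 × 0.9731 ≈ 3298 km.

3298 km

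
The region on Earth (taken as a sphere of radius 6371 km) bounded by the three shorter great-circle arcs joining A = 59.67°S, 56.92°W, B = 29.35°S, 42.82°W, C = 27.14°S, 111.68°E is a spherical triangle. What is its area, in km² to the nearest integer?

Side lengths (central angles): a = 2.0675, b = 1.6176, c = 0.5549 rad; semiperimeter s = 2.1200.
By l'Huilier's theorem, tan(E/4) = √[tan(s/2) tan((s−a)/2) tan((s−b)/2) tan((s−c)/2)], giving spherical excess E = 0.4356 rad.
Area = E·R² = 0.4356 × (6371)² ≈ 17681133 km².

17681133 km²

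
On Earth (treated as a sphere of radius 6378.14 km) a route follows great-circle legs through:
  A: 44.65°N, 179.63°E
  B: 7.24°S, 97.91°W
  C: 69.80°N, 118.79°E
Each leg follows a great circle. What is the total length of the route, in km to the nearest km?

Leg A→B: central angle 1.5668 rad, distance 9993.0 km.
Leg B→C: central angle 1.9746 rad, distance 12594.3 km.
Total: 9993.0 + 12594.3 ≈ 22587 km.

22587 km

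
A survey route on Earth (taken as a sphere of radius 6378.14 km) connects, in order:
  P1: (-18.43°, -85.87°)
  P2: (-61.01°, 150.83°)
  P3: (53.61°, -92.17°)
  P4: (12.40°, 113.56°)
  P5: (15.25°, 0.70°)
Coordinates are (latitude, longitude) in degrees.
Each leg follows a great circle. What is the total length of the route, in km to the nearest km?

Leg P1→P2: central angle 1.5467 rad, distance 9865.1 km.
Leg P2→P3: central angle 2.5583 rad, distance 16317.4 km.
Leg P3→P4: central angle 1.9274 rad, distance 12293.4 km.
Leg P4→P5: central angle 1.8855 rad, distance 12026.3 km.
Total: 9865.1 + 16317.4 + 12293.4 + 12026.3 ≈ 50502 km.

50502 km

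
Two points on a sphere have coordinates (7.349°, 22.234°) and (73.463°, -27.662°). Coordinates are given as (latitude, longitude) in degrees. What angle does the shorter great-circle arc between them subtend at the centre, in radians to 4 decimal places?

1.2614 rad

In radians: φ₁ = 0.1283, φ₂ = 1.2822, Δλ = -49.896° = -0.8708 rad.
Haversine: a = sin²(Δφ/2) + cos φ₁ cos φ₂ sin²(Δλ/2) = 0.2975 + (0.9918)(0.2846)(0.1779) = 0.34776.
Central angle c = 2·arcsin(√a) = 1.26141 rad.
So the angular separation is 1.2614 rad.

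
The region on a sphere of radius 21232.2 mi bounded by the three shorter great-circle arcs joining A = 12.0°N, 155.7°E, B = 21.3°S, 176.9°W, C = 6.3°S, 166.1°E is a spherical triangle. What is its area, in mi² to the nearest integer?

Side lengths (central angles): a = 0.3885, b = 0.3669, c = 0.7472 rad; semiperimeter s = 0.7513.
By l'Huilier's theorem, tan(E/4) = √[tan(s/2) tan((s−a)/2) tan((s−b)/2) tan((s−c)/2)], giving spherical excess E = 0.0215 rad.
Area = E·R² = 0.0215 × (21232.2)² ≈ 9677512 mi².

9677512 mi²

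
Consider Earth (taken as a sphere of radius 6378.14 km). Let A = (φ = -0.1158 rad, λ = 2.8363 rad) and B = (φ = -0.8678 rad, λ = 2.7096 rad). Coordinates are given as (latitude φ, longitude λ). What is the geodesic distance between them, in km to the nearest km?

4844 km

In radians: φ₁ = -0.1158, φ₂ = -0.8678, Δλ = -7.259° = -0.1267 rad.
cos c = sin φ₁ sin φ₂ + cos φ₁ cos φ₂ cos Δλ = (-0.1155)(-0.7629) + (0.9933)(0.6465)(0.9920) = 0.72518,
so c = arccos(0.72518) = 0.75951 rad.
Distance = R·c = 6378.14 × 0.7595 ≈ 4844 km.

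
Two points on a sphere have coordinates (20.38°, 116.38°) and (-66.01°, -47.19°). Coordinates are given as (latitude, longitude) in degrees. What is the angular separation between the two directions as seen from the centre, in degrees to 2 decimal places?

In radians: φ₁ = 0.3557, φ₂ = -1.1521, Δλ = -163.570° = -2.8548 rad.
cos c = sin φ₁ sin φ₂ + cos φ₁ cos φ₂ cos Δλ = (0.3482)(-0.9136) + (0.9374)(0.4066)(-0.9592) = -0.68373,
so c = arccos(-0.68373) = 2.32365 rad.
So the angular separation is 133.14°.

133.14°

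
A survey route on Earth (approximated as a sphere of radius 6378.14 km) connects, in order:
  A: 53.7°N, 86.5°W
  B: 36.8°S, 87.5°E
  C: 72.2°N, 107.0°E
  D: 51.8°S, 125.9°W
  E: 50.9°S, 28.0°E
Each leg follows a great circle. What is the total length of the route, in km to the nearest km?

55323 km

Leg A→B: central angle 2.8378 rad, distance 18100.1 km.
Leg B→C: central angle 1.9173 rad, distance 12228.8 km.
Leg C→D: central angle 2.6105 rad, distance 16650.3 km.
Leg D→E: central angle 1.3082 rad, distance 8343.7 km.
Total: 18100.1 + 12228.8 + 16650.3 + 8343.7 ≈ 55323 km.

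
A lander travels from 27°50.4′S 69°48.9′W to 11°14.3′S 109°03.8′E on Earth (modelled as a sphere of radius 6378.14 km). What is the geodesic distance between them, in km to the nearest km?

Let φ₁ = -0.4859 rad, φ₂ = -0.1961 rad, and Δλ = 3.1220 rad.
cos c = sin φ₁ sin φ₂ + cos φ₁ cos φ₂ cos Δλ = (-0.4670)(-0.1949) + (0.8843)(0.9808)(-0.9998) = -0.77612,
so c = arccos(-0.77612) = 2.45928 rad.
Distance = R·c = 6378.14 × 2.4593 ≈ 15686 km.

15686 km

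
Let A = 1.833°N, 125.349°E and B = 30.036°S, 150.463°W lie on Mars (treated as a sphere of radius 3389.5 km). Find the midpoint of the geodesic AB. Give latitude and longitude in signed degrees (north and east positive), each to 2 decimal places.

The central angle between A and B is δ = 1.4991 rad.
With f = 0.5, the slerp weights are sin((1−f)δ)/sin δ = 0.6831 and sin(fδ)/sin δ = 0.6831.
Weighted sum of the unit vectors: (0.6831)·(-0.5783,0.8152,0.0320) + (0.6831)·(-0.7532,-0.4268,-0.5005) = (-0.9095, 0.2653, -0.3201).
Converting back: φ = atan2(z, √(x²+y²)) = -18.67°, λ = atan2(y, x) = 163.74°.

-18.67°, 163.74°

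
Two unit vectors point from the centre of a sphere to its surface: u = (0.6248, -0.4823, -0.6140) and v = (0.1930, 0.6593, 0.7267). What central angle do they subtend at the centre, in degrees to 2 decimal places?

u·v = -0.6436; |u| = 1.0000, |v| = 1.0000.
cos θ = (u·v)/(|u||v|) = -0.6436, so θ = 130.06°.

130.06°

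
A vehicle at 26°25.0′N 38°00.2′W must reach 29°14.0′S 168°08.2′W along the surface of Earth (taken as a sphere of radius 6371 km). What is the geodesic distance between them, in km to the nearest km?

15138 km

With latitudes φ₁ = 26.417°, φ₂ = -29.233° and longitude difference Δλ = -130.133°:
cos c = sin φ₁ sin φ₂ + cos φ₁ cos φ₂ cos Δλ = (0.4449)(-0.4884) + (0.8956)(0.8726)(-0.6446) = -0.72102,
so c = arccos(-0.72102) = 2.37606 rad.
Distance = R·c = 6371 × 2.3761 ≈ 15138 km.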